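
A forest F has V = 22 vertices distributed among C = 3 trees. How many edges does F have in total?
19 (Each of the 3 component trees on V_i vertices has V_i - 1 edges; summing gives V - C = 22 - 3 = 19)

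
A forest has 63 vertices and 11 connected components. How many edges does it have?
52 (Each of the 11 component trees on V_i vertices has V_i - 1 edges; summing gives V - C = 63 - 11 = 52)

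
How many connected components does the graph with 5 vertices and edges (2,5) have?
4 (components: {1}, {2, 5}, {3}, {4})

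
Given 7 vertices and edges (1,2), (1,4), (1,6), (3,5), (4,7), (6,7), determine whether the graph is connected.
No, it has 2 components: {1, 2, 4, 6, 7}, {3, 5}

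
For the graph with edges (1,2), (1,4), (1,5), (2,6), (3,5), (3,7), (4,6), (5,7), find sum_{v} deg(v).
16 (handshake: sum of degrees = 2|E| = 2 x 8 = 16)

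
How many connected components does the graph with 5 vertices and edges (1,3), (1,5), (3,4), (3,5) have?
2 (components: {1, 3, 4, 5}, {2})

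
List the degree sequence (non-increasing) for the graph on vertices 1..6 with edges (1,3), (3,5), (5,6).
[2, 2, 1, 1, 0, 0] (degrees: deg(1)=1, deg(2)=0, deg(3)=2, deg(4)=0, deg(5)=2, deg(6)=1)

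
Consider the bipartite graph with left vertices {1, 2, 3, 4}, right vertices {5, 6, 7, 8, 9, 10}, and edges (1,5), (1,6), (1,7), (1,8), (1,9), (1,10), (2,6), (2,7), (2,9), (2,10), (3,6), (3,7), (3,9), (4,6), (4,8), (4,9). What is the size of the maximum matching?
4 (matching: (1,10), (2,9), (3,7), (4,8); upper bound min(|L|,|R|) = min(4,6) = 4)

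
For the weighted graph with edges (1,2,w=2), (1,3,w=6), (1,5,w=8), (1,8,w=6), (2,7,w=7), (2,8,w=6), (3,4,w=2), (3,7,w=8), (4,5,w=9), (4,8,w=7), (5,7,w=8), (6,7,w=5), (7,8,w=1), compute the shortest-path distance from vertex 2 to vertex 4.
10 (path: 2 -> 1 -> 3 -> 4; weights 2 + 6 + 2 = 10)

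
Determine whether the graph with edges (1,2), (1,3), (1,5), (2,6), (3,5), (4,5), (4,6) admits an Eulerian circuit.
No (2 vertices have odd degree: {1, 5}; Eulerian circuit requires 0)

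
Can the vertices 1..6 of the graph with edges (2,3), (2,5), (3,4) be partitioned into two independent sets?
Yes. Partition: {1, 2, 4, 6}, {3, 5}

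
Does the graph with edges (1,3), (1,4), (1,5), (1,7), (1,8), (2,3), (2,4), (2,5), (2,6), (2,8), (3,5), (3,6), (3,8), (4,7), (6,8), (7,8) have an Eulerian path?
No (8 vertices have odd degree: {1, 2, 3, 4, 5, 6, 7, 8}; Eulerian path requires 0 or 2)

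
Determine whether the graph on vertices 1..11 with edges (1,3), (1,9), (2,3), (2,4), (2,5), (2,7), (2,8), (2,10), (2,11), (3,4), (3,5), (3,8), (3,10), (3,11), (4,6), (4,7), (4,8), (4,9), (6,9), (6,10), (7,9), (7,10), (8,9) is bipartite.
No (odd cycle of length 5: 4 -> 3 -> 1 -> 9 -> 6 -> 4)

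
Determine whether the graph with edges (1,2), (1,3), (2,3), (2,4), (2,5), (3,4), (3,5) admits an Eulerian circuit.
Yes (the graph is connected and all 5 vertices have even degree)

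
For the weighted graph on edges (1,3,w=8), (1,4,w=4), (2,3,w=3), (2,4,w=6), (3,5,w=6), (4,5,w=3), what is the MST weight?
16 (MST edges: (1,4,w=4), (2,3,w=3), (2,4,w=6), (4,5,w=3); sum of weights 4 + 3 + 6 + 3 = 16)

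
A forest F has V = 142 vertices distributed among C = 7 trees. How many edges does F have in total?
135 (Each of the 7 component trees on V_i vertices has V_i - 1 edges; summing gives V - C = 142 - 7 = 135)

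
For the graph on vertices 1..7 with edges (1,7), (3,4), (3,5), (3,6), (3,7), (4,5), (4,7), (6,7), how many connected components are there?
2 (components: {1, 3, 4, 5, 6, 7}, {2})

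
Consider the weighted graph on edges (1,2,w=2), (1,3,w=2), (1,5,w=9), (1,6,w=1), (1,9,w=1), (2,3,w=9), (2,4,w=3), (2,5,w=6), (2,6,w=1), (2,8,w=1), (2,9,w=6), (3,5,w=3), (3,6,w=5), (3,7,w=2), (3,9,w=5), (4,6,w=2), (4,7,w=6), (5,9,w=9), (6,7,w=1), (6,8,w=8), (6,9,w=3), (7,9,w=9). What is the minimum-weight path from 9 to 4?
4 (path: 9 -> 1 -> 6 -> 4; weights 1 + 1 + 2 = 4)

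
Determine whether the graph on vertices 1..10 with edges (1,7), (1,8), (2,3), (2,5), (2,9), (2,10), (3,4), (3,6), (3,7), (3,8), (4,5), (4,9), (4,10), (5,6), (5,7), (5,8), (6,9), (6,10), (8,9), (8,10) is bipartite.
Yes. Partition: {1, 3, 5, 9, 10}, {2, 4, 6, 7, 8}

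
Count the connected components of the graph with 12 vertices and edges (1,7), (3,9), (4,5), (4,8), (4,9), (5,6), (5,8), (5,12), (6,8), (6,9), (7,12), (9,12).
4 (components: {1, 3, 4, 5, 6, 7, 8, 9, 12}, {2}, {10}, {11})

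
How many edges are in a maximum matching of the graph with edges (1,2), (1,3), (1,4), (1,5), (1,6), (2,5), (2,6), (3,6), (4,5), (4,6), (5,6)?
3 (matching: (1,3), (2,6), (4,5); upper bound floor(n/2) = floor(6/2) = 3)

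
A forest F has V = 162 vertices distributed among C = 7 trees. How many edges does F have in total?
155 (Each of the 7 component trees on V_i vertices has V_i - 1 edges; summing gives V - C = 162 - 7 = 155)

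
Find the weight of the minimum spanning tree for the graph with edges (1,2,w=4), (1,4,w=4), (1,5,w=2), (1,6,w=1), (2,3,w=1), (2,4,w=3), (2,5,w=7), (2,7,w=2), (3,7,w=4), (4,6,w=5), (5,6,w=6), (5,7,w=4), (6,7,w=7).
13 (MST edges: (1,2,w=4), (1,5,w=2), (1,6,w=1), (2,3,w=1), (2,4,w=3), (2,7,w=2); sum of weights 4 + 2 + 1 + 1 + 3 + 2 = 13)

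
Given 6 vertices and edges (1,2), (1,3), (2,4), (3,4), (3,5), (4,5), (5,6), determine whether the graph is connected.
Yes (BFS from 1 visits [1, 2, 3, 4, 5, 6] — all 6 vertices reached)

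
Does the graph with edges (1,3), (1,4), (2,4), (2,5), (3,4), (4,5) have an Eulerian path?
Yes — and in fact it has an Eulerian circuit (the graph is connected and all 5 vertices have even degree)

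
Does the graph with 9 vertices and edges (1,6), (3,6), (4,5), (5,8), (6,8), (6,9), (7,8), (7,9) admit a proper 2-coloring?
Yes. Partition: {1, 2, 3, 4, 8, 9}, {5, 6, 7}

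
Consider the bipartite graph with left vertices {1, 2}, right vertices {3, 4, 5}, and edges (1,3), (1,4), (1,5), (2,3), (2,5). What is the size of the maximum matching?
2 (matching: (1,4), (2,5); upper bound min(|L|,|R|) = min(2,3) = 2)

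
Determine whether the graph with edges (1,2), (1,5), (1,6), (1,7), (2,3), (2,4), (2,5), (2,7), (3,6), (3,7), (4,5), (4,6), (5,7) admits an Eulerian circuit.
No (4 vertices have odd degree: {2, 3, 4, 6}; Eulerian circuit requires 0)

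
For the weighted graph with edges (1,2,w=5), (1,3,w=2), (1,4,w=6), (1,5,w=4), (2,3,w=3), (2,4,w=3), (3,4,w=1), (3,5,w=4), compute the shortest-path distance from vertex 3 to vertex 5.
4 (path: 3 -> 5; weights 4 = 4)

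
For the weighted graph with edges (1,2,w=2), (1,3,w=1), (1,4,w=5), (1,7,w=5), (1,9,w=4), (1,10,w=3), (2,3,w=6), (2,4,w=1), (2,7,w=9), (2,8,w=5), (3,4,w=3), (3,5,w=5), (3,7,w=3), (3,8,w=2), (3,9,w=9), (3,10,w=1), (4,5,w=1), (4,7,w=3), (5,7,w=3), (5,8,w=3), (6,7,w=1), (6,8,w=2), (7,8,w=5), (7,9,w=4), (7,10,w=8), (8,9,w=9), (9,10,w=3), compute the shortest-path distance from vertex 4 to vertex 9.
7 (path: 4 -> 7 -> 9; weights 3 + 4 = 7)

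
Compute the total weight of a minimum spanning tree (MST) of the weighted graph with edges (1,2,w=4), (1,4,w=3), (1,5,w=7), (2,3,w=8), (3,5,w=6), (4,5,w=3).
16 (MST edges: (1,2,w=4), (1,4,w=3), (3,5,w=6), (4,5,w=3); sum of weights 4 + 3 + 6 + 3 = 16)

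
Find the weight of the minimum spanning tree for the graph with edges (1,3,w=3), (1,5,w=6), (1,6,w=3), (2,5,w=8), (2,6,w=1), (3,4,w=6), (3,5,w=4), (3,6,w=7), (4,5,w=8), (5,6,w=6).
17 (MST edges: (1,3,w=3), (1,6,w=3), (2,6,w=1), (3,4,w=6), (3,5,w=4); sum of weights 3 + 3 + 1 + 6 + 4 = 17)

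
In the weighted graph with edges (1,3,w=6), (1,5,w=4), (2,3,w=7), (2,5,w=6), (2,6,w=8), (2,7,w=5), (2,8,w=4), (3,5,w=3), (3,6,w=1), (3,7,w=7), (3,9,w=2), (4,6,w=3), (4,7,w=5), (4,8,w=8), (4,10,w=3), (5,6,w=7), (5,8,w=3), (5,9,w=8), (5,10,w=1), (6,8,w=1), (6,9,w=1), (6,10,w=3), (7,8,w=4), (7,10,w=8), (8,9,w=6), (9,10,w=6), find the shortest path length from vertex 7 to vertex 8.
4 (path: 7 -> 8; weights 4 = 4)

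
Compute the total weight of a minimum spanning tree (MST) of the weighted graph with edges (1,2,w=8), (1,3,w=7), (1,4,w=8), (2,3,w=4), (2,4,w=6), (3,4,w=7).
17 (MST edges: (1,3,w=7), (2,3,w=4), (2,4,w=6); sum of weights 7 + 4 + 6 = 17)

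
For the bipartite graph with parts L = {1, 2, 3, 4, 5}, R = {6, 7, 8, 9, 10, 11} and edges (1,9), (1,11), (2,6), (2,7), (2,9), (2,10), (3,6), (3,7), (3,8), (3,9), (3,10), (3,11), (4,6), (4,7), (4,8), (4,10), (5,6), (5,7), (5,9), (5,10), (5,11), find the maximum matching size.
5 (matching: (1,11), (2,10), (3,9), (4,8), (5,7); upper bound min(|L|,|R|) = min(5,6) = 5)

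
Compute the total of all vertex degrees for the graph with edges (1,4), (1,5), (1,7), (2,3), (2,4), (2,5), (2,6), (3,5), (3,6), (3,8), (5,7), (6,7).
24 (handshake: sum of degrees = 2|E| = 2 x 12 = 24)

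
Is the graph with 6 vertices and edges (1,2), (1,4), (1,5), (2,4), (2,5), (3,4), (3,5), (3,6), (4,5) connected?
Yes (BFS from 1 visits [1, 2, 4, 5, 3, 6] — all 6 vertices reached)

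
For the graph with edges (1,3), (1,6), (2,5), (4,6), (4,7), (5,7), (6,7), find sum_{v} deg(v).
14 (handshake: sum of degrees = 2|E| = 2 x 7 = 14)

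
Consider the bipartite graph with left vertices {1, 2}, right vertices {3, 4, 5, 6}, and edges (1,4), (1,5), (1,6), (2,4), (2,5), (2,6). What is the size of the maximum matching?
2 (matching: (1,6), (2,5); upper bound min(|L|,|R|) = min(2,4) = 2)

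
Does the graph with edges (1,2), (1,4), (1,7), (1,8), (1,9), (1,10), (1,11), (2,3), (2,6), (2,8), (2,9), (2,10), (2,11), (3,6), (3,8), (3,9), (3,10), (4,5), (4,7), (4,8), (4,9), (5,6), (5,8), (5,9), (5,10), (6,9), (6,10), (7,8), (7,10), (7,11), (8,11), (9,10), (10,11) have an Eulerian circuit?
No (10 vertices have odd degree: {1, 2, 3, 4, 5, 6, 7, 8, 9, 11}; Eulerian circuit requires 0)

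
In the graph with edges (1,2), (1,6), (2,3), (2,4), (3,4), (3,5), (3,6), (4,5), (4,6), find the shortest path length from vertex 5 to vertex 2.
2 (path: 5 -> 3 -> 2, 2 edges)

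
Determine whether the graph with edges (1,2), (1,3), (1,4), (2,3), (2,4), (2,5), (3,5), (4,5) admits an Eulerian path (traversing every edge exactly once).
No (4 vertices have odd degree: {1, 3, 4, 5}; Eulerian path requires 0 or 2)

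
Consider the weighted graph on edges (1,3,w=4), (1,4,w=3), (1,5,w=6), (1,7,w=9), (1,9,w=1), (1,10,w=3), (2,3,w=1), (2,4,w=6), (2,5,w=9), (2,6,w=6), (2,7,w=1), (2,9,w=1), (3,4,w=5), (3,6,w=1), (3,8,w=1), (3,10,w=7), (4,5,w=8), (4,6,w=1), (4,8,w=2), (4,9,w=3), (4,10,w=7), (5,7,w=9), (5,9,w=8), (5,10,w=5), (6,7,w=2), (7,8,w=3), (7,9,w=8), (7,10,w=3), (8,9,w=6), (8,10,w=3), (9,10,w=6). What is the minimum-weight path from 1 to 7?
3 (path: 1 -> 9 -> 2 -> 7; weights 1 + 1 + 1 = 3)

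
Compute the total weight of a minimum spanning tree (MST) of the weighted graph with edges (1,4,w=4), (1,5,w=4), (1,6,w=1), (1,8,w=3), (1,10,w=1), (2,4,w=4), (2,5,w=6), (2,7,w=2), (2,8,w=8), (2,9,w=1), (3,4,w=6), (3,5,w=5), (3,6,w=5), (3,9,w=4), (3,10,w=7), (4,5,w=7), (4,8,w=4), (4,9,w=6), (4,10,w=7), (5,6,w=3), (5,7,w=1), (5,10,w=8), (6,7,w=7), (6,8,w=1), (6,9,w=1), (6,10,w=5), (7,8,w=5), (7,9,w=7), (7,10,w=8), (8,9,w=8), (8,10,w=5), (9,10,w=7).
16 (MST edges: (1,4,w=4), (1,6,w=1), (1,10,w=1), (2,7,w=2), (2,9,w=1), (3,9,w=4), (5,7,w=1), (6,8,w=1), (6,9,w=1); sum of weights 4 + 1 + 1 + 2 + 1 + 4 + 1 + 1 + 1 = 16)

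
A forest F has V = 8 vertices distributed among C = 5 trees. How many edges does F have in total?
3 (Each of the 5 component trees on V_i vertices has V_i - 1 edges; summing gives V - C = 8 - 5 = 3)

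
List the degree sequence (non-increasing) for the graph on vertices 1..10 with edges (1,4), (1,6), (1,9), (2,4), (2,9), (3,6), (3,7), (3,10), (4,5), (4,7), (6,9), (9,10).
[4, 4, 3, 3, 3, 2, 2, 2, 1, 0] (degrees: deg(1)=3, deg(2)=2, deg(3)=3, deg(4)=4, deg(5)=1, deg(6)=3, deg(7)=2, deg(8)=0, deg(9)=4, deg(10)=2)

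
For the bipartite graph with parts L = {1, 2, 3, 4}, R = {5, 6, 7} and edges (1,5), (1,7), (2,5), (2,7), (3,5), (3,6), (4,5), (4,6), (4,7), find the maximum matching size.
3 (matching: (1,7), (2,5), (3,6); upper bound min(|L|,|R|) = min(4,3) = 3)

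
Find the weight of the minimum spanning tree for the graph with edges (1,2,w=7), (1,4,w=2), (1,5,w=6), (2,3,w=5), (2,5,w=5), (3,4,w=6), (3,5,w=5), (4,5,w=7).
18 (MST edges: (1,4,w=2), (1,5,w=6), (2,3,w=5), (2,5,w=5); sum of weights 2 + 6 + 5 + 5 = 18)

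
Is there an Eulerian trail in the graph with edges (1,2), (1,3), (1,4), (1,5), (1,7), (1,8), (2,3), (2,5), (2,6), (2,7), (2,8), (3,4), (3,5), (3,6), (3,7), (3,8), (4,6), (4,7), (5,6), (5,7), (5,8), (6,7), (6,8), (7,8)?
Yes (the graph is connected and exactly 2 vertices have odd degree: {3, 7}; any Eulerian path must start and end at those)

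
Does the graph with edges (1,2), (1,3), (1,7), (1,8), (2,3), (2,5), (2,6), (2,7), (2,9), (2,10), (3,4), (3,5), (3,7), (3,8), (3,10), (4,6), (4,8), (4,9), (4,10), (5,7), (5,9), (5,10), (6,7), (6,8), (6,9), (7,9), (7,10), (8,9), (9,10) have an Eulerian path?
No (8 vertices have odd degree: {2, 3, 4, 5, 6, 7, 8, 9}; Eulerian path requires 0 or 2)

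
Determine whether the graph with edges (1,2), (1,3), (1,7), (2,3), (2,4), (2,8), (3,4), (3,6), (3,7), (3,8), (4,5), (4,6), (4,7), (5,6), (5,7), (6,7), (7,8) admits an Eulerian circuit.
No (4 vertices have odd degree: {1, 4, 5, 8}; Eulerian circuit requires 0)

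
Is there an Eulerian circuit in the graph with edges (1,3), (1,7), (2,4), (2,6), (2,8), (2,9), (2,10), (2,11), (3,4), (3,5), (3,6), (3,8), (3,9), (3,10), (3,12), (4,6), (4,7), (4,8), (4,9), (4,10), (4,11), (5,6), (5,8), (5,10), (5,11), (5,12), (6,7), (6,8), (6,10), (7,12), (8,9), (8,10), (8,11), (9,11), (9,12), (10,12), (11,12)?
No (2 vertices have odd degree: {6, 10}; Eulerian circuit requires 0)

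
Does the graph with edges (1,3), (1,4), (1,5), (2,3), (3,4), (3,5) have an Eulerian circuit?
No (2 vertices have odd degree: {1, 2}; Eulerian circuit requires 0)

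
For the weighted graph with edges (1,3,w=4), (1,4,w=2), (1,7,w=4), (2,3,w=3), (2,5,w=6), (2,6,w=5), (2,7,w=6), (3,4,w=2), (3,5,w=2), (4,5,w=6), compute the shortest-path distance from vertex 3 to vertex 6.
8 (path: 3 -> 2 -> 6; weights 3 + 5 = 8)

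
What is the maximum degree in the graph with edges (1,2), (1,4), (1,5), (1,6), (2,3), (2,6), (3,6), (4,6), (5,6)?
5 (attained at vertex 6)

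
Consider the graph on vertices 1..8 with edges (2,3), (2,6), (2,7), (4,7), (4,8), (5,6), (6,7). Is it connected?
No, it has 2 components: {1}, {2, 3, 4, 5, 6, 7, 8}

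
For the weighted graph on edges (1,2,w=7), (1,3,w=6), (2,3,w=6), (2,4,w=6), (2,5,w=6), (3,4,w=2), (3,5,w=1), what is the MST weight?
15 (MST edges: (1,3,w=6), (2,4,w=6), (3,4,w=2), (3,5,w=1); sum of weights 6 + 6 + 2 + 1 = 15)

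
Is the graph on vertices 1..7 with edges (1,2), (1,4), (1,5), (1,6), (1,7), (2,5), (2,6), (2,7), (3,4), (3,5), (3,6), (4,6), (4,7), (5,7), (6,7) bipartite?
No (odd cycle of length 3: 7 -> 1 -> 6 -> 7)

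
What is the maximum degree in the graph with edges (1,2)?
1 (attained at vertices 1, 2)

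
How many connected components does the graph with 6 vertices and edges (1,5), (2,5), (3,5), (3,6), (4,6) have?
1 (components: {1, 2, 3, 4, 5, 6})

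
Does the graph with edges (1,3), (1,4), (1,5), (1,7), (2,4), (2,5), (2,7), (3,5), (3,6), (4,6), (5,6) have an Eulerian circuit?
No (4 vertices have odd degree: {2, 3, 4, 6}; Eulerian circuit requires 0)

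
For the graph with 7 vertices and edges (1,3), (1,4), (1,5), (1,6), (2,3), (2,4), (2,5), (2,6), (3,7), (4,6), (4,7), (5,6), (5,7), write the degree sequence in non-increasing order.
[4, 4, 4, 4, 4, 3, 3] (degrees: deg(1)=4, deg(2)=4, deg(3)=3, deg(4)=4, deg(5)=4, deg(6)=4, deg(7)=3)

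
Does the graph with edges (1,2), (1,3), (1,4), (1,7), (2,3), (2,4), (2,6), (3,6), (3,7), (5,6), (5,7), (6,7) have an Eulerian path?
Yes — and in fact it has an Eulerian circuit (the graph is connected and all 7 vertices have even degree)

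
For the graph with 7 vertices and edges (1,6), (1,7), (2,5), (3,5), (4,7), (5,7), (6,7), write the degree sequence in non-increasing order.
[4, 3, 2, 2, 1, 1, 1] (degrees: deg(1)=2, deg(2)=1, deg(3)=1, deg(4)=1, deg(5)=3, deg(6)=2, deg(7)=4)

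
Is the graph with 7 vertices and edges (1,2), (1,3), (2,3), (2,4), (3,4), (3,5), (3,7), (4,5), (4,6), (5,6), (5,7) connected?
Yes (BFS from 1 visits [1, 2, 3, 4, 5, 7, 6] — all 7 vertices reached)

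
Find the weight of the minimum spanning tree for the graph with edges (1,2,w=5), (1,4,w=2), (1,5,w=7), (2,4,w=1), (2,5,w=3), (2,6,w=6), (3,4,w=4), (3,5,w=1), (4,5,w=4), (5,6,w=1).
8 (MST edges: (1,4,w=2), (2,4,w=1), (2,5,w=3), (3,5,w=1), (5,6,w=1); sum of weights 2 + 1 + 3 + 1 + 1 = 8)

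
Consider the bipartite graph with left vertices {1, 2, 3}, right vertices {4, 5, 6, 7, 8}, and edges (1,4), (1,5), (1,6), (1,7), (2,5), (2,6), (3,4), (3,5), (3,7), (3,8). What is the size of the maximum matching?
3 (matching: (1,7), (2,6), (3,8); upper bound min(|L|,|R|) = min(3,5) = 3)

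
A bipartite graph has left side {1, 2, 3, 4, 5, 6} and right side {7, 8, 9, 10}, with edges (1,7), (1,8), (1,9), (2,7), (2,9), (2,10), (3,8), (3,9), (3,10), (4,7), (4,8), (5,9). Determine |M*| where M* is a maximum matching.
4 (matching: (1,9), (2,10), (3,8), (4,7); upper bound min(|L|,|R|) = min(6,4) = 4)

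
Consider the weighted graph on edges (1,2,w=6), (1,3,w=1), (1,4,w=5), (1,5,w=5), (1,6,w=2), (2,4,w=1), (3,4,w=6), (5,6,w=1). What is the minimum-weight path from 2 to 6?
8 (path: 2 -> 1 -> 6; weights 6 + 2 = 8)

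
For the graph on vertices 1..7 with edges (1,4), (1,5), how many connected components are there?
5 (components: {1, 4, 5}, {2}, {3}, {6}, {7})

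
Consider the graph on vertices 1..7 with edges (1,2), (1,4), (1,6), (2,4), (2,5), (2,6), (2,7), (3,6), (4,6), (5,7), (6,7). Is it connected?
Yes (BFS from 1 visits [1, 2, 4, 6, 5, 7, 3] — all 7 vertices reached)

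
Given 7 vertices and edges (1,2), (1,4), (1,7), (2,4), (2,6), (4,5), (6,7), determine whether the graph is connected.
No, it has 2 components: {1, 2, 4, 5, 6, 7}, {3}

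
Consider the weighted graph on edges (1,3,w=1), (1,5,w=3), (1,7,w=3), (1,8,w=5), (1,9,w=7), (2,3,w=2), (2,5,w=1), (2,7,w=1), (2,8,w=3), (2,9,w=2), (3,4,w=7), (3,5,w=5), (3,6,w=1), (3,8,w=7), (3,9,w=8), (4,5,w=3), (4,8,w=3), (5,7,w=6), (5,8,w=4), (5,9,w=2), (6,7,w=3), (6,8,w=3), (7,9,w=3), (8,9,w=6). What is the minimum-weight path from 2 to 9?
2 (path: 2 -> 9; weights 2 = 2)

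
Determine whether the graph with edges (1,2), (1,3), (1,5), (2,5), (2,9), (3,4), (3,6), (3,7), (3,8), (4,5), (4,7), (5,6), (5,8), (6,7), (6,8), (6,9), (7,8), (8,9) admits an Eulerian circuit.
No (8 vertices have odd degree: {1, 2, 3, 4, 5, 6, 8, 9}; Eulerian circuit requires 0)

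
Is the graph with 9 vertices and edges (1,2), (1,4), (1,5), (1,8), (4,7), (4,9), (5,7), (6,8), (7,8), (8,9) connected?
No, it has 2 components: {1, 2, 4, 5, 6, 7, 8, 9}, {3}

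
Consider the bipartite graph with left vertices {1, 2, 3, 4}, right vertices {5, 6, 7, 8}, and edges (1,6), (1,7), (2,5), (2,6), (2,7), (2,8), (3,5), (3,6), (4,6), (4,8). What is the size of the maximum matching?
4 (matching: (1,7), (2,8), (3,5), (4,6); upper bound min(|L|,|R|) = min(4,4) = 4)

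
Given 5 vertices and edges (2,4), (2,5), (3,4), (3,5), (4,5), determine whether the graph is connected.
No, it has 2 components: {1}, {2, 3, 4, 5}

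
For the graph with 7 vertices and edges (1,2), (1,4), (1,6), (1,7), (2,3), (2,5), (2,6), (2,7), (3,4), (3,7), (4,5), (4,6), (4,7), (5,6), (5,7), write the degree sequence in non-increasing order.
[5, 5, 5, 4, 4, 4, 3] (degrees: deg(1)=4, deg(2)=5, deg(3)=3, deg(4)=5, deg(5)=4, deg(6)=4, deg(7)=5)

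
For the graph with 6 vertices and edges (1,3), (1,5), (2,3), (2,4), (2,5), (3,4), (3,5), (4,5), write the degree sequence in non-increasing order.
[4, 4, 3, 3, 2, 0] (degrees: deg(1)=2, deg(2)=3, deg(3)=4, deg(4)=3, deg(5)=4, deg(6)=0)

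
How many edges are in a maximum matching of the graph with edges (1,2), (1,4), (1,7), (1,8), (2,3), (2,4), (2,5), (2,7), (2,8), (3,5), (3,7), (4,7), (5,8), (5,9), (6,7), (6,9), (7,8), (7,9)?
4 (matching: (1,4), (2,8), (5,9), (6,7); upper bound floor(n/2) = floor(9/2) = 4)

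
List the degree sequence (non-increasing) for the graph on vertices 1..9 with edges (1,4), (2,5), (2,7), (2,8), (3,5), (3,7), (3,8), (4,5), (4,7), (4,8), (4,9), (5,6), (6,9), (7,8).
[5, 4, 4, 4, 3, 3, 2, 2, 1] (degrees: deg(1)=1, deg(2)=3, deg(3)=3, deg(4)=5, deg(5)=4, deg(6)=2, deg(7)=4, deg(8)=4, deg(9)=2)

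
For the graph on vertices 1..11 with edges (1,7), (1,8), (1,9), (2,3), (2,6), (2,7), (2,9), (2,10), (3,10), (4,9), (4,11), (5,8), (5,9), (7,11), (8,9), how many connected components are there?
1 (components: {1, 2, 3, 4, 5, 6, 7, 8, 9, 10, 11})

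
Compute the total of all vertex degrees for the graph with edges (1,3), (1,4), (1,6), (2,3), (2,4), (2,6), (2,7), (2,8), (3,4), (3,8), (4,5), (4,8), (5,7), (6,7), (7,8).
30 (handshake: sum of degrees = 2|E| = 2 x 15 = 30)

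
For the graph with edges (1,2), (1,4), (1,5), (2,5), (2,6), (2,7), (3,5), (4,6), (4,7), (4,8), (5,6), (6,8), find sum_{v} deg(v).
24 (handshake: sum of degrees = 2|E| = 2 x 12 = 24)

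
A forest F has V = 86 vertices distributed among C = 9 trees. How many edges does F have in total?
77 (Each of the 9 component trees on V_i vertices has V_i - 1 edges; summing gives V - C = 86 - 9 = 77)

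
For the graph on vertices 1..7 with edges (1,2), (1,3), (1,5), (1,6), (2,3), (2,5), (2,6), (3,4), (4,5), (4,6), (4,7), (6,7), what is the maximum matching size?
3 (matching: (1,6), (2,5), (4,7); upper bound floor(n/2) = floor(7/2) = 3)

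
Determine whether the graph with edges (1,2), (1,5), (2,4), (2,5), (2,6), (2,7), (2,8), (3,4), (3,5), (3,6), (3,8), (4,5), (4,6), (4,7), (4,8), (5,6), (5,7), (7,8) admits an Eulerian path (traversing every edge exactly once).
Yes — and in fact it has an Eulerian circuit (the graph is connected and all 8 vertices have even degree)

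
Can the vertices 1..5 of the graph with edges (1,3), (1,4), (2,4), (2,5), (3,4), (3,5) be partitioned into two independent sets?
No (odd cycle of length 3: 3 -> 1 -> 4 -> 3)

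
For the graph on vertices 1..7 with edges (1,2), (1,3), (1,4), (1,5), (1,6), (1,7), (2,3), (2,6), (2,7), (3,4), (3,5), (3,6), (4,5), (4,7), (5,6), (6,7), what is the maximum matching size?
3 (matching: (1,4), (3,5), (6,7); upper bound floor(n/2) = floor(7/2) = 3)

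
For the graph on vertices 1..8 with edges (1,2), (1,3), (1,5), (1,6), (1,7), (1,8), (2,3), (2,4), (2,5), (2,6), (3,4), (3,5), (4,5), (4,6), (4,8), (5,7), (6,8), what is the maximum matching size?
4 (matching: (1,2), (3,4), (5,7), (6,8); upper bound floor(n/2) = floor(8/2) = 4)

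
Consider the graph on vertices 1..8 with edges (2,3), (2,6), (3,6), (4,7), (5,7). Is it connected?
No, it has 4 components: {1}, {2, 3, 6}, {4, 5, 7}, {8}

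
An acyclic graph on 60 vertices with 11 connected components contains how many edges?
49 (Each of the 11 component trees on V_i vertices has V_i - 1 edges; summing gives V - C = 60 - 11 = 49)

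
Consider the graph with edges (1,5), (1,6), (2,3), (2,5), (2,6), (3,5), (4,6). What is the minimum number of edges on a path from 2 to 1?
2 (path: 2 -> 5 -> 1, 2 edges)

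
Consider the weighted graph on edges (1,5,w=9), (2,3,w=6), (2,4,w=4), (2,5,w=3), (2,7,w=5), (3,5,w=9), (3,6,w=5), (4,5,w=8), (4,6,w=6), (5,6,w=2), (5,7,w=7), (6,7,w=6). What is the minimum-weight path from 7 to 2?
5 (path: 7 -> 2; weights 5 = 5)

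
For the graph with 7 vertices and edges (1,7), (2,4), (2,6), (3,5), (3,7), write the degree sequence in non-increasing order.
[2, 2, 2, 1, 1, 1, 1] (degrees: deg(1)=1, deg(2)=2, deg(3)=2, deg(4)=1, deg(5)=1, deg(6)=1, deg(7)=2)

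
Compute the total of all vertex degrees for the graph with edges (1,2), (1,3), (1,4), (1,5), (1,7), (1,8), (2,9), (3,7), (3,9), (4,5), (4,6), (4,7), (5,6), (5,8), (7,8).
30 (handshake: sum of degrees = 2|E| = 2 x 15 = 30)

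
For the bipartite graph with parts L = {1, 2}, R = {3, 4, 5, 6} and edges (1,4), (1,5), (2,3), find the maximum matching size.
2 (matching: (1,5), (2,3); upper bound min(|L|,|R|) = min(2,4) = 2)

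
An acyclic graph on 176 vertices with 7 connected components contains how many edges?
169 (Each of the 7 component trees on V_i vertices has V_i - 1 edges; summing gives V - C = 176 - 7 = 169)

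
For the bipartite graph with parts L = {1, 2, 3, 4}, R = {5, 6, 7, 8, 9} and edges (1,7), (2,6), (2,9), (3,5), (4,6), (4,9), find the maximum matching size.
4 (matching: (1,7), (2,9), (3,5), (4,6); upper bound min(|L|,|R|) = min(4,5) = 4)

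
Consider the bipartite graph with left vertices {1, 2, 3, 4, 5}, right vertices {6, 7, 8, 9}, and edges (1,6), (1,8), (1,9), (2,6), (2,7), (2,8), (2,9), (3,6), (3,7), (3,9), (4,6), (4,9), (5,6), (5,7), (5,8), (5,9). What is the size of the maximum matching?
4 (matching: (1,9), (2,8), (3,7), (4,6); upper bound min(|L|,|R|) = min(5,4) = 4)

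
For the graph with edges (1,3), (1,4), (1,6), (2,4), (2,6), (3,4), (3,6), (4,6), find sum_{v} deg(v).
16 (handshake: sum of degrees = 2|E| = 2 x 8 = 16)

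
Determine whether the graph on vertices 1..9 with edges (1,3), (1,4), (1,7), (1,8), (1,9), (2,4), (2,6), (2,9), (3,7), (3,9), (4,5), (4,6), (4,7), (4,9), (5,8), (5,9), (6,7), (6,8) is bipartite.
No (odd cycle of length 3: 7 -> 1 -> 4 -> 7)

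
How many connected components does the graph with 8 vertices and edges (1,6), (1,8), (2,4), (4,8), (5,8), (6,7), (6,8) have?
2 (components: {1, 2, 4, 5, 6, 7, 8}, {3})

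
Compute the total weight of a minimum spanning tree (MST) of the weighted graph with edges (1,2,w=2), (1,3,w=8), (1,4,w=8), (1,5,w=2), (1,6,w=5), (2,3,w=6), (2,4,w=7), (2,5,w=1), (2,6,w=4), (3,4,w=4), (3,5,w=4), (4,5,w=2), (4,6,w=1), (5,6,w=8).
10 (MST edges: (1,5,w=2), (2,5,w=1), (3,5,w=4), (4,5,w=2), (4,6,w=1); sum of weights 2 + 1 + 4 + 2 + 1 = 10)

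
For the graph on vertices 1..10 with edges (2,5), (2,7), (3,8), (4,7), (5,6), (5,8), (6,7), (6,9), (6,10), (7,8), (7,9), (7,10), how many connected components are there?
2 (components: {1}, {2, 3, 4, 5, 6, 7, 8, 9, 10})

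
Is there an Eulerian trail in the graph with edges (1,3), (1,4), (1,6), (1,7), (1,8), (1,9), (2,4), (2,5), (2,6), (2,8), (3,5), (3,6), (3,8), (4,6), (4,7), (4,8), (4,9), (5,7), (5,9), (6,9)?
Yes (the graph is connected and exactly 2 vertices have odd degree: {6, 7}; any Eulerian path must start and end at those)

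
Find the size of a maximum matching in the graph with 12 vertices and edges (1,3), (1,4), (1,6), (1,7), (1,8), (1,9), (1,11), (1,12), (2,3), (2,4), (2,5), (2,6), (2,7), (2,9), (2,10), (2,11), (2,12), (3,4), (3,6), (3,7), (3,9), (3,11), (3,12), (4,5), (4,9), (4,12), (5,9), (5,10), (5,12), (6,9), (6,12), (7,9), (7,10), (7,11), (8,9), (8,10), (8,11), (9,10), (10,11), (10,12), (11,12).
6 (matching: (1,8), (2,9), (3,4), (5,10), (6,12), (7,11); upper bound floor(n/2) = floor(12/2) = 6)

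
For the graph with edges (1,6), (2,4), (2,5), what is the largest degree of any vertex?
2 (attained at vertex 2)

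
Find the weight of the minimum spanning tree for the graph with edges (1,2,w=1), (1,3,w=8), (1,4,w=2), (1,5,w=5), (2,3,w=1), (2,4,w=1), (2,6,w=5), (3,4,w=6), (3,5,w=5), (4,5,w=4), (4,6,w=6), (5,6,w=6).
12 (MST edges: (1,2,w=1), (2,3,w=1), (2,4,w=1), (2,6,w=5), (4,5,w=4); sum of weights 1 + 1 + 1 + 5 + 4 = 12)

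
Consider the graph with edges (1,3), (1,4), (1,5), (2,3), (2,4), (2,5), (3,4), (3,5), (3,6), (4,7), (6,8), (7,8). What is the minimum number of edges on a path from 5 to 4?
2 (path: 5 -> 3 -> 4, 2 edges)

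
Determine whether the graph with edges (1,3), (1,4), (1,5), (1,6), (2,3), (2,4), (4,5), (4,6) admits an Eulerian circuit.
Yes (the graph is connected and all 6 vertices have even degree)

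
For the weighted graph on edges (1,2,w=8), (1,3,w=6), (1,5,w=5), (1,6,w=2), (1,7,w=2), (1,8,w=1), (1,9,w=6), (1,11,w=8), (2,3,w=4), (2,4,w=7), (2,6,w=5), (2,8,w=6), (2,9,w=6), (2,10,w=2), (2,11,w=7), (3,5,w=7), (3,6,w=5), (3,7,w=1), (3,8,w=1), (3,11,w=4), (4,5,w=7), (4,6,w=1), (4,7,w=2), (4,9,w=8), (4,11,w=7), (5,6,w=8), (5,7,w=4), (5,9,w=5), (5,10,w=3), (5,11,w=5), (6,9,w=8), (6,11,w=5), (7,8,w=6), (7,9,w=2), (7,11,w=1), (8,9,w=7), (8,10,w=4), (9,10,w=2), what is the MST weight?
16 (MST edges: (1,6,w=2), (1,8,w=1), (2,10,w=2), (3,7,w=1), (3,8,w=1), (4,6,w=1), (5,10,w=3), (7,9,w=2), (7,11,w=1), (9,10,w=2); sum of weights 2 + 1 + 2 + 1 + 1 + 1 + 3 + 2 + 1 + 2 = 16)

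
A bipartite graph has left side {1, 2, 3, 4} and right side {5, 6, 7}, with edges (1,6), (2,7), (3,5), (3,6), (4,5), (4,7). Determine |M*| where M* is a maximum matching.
3 (matching: (1,6), (2,7), (3,5); upper bound min(|L|,|R|) = min(4,3) = 3)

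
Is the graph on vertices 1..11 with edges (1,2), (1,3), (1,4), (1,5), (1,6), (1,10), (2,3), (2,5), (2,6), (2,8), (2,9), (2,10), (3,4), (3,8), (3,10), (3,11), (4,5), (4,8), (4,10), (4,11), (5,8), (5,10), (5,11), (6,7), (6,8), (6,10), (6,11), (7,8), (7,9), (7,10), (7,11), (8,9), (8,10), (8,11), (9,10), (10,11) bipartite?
No (odd cycle of length 3: 2 -> 1 -> 6 -> 2)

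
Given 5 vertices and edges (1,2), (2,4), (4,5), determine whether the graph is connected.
No, it has 2 components: {1, 2, 4, 5}, {3}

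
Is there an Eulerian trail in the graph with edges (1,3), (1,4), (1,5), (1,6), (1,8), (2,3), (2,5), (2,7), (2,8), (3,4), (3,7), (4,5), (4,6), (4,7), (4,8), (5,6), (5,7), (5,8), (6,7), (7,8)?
Yes (the graph is connected and exactly 2 vertices have odd degree: {1, 8}; any Eulerian path must start and end at those)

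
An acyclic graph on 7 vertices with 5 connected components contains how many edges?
2 (Each of the 5 component trees on V_i vertices has V_i - 1 edges; summing gives V - C = 7 - 5 = 2)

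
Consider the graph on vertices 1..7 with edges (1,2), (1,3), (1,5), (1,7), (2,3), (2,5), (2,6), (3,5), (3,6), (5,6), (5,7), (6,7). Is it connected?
No, it has 2 components: {1, 2, 3, 5, 6, 7}, {4}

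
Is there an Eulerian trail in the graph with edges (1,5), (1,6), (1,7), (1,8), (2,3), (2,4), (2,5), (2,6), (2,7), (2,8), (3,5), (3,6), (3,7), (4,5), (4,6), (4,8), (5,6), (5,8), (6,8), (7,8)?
Yes — and in fact it has an Eulerian circuit (the graph is connected and all 8 vertices have even degree)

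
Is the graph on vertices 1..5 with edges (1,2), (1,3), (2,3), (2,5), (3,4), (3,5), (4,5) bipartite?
No (odd cycle of length 3: 3 -> 1 -> 2 -> 3)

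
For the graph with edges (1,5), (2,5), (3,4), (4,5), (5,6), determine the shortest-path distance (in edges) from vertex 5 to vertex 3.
2 (path: 5 -> 4 -> 3, 2 edges)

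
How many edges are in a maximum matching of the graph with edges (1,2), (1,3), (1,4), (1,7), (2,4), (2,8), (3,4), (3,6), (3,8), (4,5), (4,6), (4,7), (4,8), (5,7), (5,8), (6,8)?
4 (matching: (1,7), (2,4), (3,6), (5,8); upper bound floor(n/2) = floor(8/2) = 4)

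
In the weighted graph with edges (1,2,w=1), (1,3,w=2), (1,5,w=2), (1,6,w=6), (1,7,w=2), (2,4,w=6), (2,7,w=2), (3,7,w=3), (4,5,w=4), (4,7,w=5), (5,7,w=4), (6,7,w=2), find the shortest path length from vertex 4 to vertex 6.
7 (path: 4 -> 7 -> 6; weights 5 + 2 = 7)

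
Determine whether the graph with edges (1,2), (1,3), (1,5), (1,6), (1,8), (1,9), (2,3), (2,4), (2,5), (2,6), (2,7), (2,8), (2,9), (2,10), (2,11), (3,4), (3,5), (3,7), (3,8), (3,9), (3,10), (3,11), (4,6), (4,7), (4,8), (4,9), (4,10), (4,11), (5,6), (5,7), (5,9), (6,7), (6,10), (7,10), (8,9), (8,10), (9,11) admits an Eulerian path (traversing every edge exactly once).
Yes (the graph is connected and exactly 2 vertices have odd degree: {3, 9}; any Eulerian path must start and end at those)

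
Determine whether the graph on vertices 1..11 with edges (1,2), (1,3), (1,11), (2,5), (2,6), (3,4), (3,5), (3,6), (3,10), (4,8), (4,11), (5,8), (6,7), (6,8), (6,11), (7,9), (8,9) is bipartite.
Yes. Partition: {1, 4, 5, 6, 9, 10}, {2, 3, 7, 8, 11}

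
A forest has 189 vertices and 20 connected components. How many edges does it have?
169 (Each of the 20 component trees on V_i vertices has V_i - 1 edges; summing gives V - C = 189 - 20 = 169)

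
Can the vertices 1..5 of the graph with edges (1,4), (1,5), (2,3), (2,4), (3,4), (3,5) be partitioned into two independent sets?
No (odd cycle of length 3: 3 -> 4 -> 2 -> 3)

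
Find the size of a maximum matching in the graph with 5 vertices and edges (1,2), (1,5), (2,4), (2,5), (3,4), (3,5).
2 (matching: (1,5), (3,4); upper bound floor(n/2) = floor(5/2) = 2)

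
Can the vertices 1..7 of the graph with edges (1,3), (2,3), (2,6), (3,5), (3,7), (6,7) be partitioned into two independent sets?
Yes. Partition: {1, 2, 4, 5, 7}, {3, 6}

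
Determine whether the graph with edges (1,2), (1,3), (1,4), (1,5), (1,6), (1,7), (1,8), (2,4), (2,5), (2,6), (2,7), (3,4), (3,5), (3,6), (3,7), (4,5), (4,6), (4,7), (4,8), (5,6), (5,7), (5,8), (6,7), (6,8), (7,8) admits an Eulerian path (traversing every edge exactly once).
No (8 vertices have odd degree: {1, 2, 3, 4, 5, 6, 7, 8}; Eulerian path requires 0 or 2)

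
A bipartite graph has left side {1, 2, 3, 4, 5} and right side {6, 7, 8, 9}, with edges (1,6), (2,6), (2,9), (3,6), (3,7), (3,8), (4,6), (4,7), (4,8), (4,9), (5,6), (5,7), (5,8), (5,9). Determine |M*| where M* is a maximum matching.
4 (matching: (1,6), (2,9), (3,8), (4,7); upper bound min(|L|,|R|) = min(5,4) = 4)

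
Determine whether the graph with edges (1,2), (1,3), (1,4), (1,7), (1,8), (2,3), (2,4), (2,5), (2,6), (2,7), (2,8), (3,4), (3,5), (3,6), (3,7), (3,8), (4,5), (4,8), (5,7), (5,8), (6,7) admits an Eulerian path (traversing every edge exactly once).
No (8 vertices have odd degree: {1, 2, 3, 4, 5, 6, 7, 8}; Eulerian path requires 0 or 2)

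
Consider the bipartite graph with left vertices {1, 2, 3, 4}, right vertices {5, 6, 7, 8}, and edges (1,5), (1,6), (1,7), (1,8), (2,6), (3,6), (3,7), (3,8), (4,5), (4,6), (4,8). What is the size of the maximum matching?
4 (matching: (1,8), (2,6), (3,7), (4,5); upper bound min(|L|,|R|) = min(4,4) = 4)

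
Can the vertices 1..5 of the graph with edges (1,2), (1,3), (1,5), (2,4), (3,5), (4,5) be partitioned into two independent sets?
No (odd cycle of length 3: 3 -> 1 -> 5 -> 3)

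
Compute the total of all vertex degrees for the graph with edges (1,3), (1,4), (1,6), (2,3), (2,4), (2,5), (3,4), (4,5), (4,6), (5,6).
20 (handshake: sum of degrees = 2|E| = 2 x 10 = 20)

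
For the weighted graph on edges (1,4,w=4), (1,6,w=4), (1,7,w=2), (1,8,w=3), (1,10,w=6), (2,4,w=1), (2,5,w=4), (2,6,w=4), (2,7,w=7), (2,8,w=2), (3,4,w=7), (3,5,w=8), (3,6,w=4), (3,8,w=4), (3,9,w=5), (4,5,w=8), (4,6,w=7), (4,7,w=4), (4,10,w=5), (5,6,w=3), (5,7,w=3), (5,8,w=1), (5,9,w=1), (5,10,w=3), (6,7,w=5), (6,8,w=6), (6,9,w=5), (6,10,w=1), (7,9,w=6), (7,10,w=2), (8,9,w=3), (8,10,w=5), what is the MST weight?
17 (MST edges: (1,7,w=2), (1,8,w=3), (2,4,w=1), (2,8,w=2), (3,8,w=4), (5,8,w=1), (5,9,w=1), (6,10,w=1), (7,10,w=2); sum of weights 2 + 3 + 1 + 2 + 4 + 1 + 1 + 1 + 2 = 17)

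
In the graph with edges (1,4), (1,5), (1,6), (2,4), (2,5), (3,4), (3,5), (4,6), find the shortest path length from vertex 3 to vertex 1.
2 (path: 3 -> 5 -> 1, 2 edges)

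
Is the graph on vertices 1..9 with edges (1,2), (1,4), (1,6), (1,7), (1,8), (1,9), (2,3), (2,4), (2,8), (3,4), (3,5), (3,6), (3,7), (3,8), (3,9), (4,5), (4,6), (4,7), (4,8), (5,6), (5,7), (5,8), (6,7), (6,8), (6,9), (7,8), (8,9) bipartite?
No (odd cycle of length 3: 9 -> 1 -> 8 -> 9)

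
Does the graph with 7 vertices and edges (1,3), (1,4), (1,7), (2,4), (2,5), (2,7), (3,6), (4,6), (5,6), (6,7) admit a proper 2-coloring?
Yes. Partition: {1, 2, 6}, {3, 4, 5, 7}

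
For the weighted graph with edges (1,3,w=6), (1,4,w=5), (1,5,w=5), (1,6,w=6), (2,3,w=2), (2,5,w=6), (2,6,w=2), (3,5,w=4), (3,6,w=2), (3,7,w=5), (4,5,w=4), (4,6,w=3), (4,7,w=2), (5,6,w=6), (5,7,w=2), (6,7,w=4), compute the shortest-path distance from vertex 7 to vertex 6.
4 (path: 7 -> 6; weights 4 = 4)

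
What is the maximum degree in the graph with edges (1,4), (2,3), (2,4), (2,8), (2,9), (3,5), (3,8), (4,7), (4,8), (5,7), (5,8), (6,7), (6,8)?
5 (attained at vertex 8)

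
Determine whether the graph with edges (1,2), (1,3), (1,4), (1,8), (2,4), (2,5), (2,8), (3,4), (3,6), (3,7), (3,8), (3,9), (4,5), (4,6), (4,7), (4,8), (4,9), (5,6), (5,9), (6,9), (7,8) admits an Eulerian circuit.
No (2 vertices have odd degree: {7, 8}; Eulerian circuit requires 0)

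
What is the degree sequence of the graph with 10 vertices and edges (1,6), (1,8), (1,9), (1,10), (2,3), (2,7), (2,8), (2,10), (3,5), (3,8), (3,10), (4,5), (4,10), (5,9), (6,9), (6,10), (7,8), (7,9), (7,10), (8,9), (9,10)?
[7, 6, 5, 4, 4, 4, 4, 3, 3, 2] (degrees: deg(1)=4, deg(2)=4, deg(3)=4, deg(4)=2, deg(5)=3, deg(6)=3, deg(7)=4, deg(8)=5, deg(9)=6, deg(10)=7)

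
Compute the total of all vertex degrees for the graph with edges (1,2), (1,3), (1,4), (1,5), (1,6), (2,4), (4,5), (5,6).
16 (handshake: sum of degrees = 2|E| = 2 x 8 = 16)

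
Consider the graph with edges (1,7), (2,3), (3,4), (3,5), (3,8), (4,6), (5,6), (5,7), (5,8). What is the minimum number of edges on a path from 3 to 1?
3 (path: 3 -> 5 -> 7 -> 1, 3 edges)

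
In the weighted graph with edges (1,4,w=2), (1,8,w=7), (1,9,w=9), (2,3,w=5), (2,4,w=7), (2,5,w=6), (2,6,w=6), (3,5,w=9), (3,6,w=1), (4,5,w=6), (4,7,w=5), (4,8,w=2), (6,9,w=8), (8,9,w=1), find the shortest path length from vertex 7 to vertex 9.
8 (path: 7 -> 4 -> 8 -> 9; weights 5 + 2 + 1 = 8)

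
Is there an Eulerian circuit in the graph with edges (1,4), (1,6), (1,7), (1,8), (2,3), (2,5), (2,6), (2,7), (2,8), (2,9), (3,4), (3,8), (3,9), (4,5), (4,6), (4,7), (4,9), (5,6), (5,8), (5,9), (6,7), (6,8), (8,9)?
No (2 vertices have odd degree: {5, 9}; Eulerian circuit requires 0)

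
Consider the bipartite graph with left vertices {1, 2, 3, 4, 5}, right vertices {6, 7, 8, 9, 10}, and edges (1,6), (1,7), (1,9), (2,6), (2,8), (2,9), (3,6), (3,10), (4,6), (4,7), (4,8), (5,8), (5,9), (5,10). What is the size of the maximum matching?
5 (matching: (1,9), (2,8), (3,6), (4,7), (5,10); upper bound min(|L|,|R|) = min(5,5) = 5)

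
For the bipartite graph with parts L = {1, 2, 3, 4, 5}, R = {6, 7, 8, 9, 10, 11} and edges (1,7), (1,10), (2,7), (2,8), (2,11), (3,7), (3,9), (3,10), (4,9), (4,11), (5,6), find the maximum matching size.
5 (matching: (1,10), (2,8), (3,9), (4,11), (5,6); upper bound min(|L|,|R|) = min(5,6) = 5)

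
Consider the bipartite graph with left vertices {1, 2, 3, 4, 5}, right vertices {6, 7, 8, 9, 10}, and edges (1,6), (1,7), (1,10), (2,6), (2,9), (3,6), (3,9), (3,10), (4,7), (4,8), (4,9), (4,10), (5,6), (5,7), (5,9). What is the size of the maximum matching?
5 (matching: (1,10), (2,9), (3,6), (4,8), (5,7); upper bound min(|L|,|R|) = min(5,5) = 5)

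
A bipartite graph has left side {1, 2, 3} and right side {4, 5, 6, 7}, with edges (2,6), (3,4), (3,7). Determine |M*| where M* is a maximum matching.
2 (matching: (2,6), (3,7); upper bound min(|L|,|R|) = min(3,4) = 3)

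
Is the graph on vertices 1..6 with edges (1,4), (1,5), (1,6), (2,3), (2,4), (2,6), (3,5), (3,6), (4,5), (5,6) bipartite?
No (odd cycle of length 3: 6 -> 1 -> 5 -> 6)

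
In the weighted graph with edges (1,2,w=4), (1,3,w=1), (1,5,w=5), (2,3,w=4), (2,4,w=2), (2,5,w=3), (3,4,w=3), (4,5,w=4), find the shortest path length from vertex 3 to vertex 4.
3 (path: 3 -> 4; weights 3 = 3)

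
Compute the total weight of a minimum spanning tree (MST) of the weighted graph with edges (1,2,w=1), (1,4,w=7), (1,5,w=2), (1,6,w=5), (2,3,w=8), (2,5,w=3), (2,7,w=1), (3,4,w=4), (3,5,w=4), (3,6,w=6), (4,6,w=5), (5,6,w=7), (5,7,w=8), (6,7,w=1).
13 (MST edges: (1,2,w=1), (1,5,w=2), (2,7,w=1), (3,4,w=4), (3,5,w=4), (6,7,w=1); sum of weights 1 + 2 + 1 + 4 + 4 + 1 = 13)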